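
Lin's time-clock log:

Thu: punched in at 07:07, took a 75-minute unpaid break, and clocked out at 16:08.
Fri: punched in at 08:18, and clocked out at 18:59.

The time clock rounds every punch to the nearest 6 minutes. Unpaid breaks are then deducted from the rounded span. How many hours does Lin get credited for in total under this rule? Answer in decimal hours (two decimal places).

18.45 hours

Thu: in 07:07→07:06, out 16:08→16:06; 9 h 0 min − 75 min = 7 h 45 min
Fri: in 08:18→08:18, out 18:59→19:00; 10 h 42 min
Total credited: 18 h 27 min.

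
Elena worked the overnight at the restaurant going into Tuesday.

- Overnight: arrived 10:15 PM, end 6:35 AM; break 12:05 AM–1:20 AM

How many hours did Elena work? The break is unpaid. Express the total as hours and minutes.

Overnight: 10:15 PM → midnight = 1 h 45 min; midnight → 6:35 AM = 6 h 35 min; span 8 h 20 min; less 75 min break → 7 h 5 min

7 h 5 min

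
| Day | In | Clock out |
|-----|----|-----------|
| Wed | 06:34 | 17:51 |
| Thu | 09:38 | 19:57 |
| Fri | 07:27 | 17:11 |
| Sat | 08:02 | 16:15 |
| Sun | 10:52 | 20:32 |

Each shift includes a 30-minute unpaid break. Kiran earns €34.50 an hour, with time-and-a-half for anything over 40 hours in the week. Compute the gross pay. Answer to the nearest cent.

Wed: 06:34–17:51 = 11 h 17 min; less 30 min break → 10 h 47 min
Thu: 09:38–19:57 = 10 h 19 min; less 30 min break → 9 h 49 min
Fri: 07:27–17:11 = 9 h 44 min; less 30 min break → 9 h 14 min
Sat: 08:02–16:15 = 8 h 13 min; less 30 min break → 7 h 43 min
Sun: 10:52–20:32 = 9 h 40 min; less 30 min break → 9 h 10 min
Total worked: 46 h 43 min = 2803 min.
Regular 40 h 0 min = 2400 min at €34.50/h; overtime 6 h 43 min = 403 min at €51.75/h.
Pay = (2400 × €34.50 + 403 × €51.75) ÷ 60 = €1727.59.

€1727.59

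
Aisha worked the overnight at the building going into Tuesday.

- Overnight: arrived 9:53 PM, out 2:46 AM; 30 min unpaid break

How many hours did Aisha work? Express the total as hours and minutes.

Overnight: 9:53 PM → midnight = 2 h 7 min; midnight → 2:46 AM = 2 h 46 min; span 4 h 53 min; less 30 min break → 4 h 23 min

4 h 23 min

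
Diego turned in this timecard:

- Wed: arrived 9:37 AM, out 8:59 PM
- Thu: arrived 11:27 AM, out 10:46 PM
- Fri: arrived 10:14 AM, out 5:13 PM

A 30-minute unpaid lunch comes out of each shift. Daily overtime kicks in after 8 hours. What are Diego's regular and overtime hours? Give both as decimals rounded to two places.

Wed: 9:37 AM–8:59 PM = 11 h 22 min; less 30 min break → 10 h 52 min
Thu: 11:27 AM–10:46 PM = 11 h 19 min; less 30 min break → 10 h 49 min
Fri: 10:14 AM–5:13 PM = 6 h 59 min; less 30 min break → 6 h 29 min
Wed reg 8 h 0 min / OT 2 h 52 min; Thu reg 8 h 0 min / OT 2 h 49 min; Fri reg 6 h 29 min / OT 0 h 0 min.
Totals: regular 22 h 29 min, overtime 5 h 41 min.

Regular 22.48 hours, overtime 5.68 hours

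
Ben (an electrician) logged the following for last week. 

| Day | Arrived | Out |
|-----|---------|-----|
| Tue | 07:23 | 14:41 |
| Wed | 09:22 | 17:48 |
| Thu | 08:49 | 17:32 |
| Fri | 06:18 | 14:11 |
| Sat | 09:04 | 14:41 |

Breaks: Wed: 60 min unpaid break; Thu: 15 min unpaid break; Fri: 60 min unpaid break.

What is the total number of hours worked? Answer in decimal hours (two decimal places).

Tue: 07:23–14:41 = 7 h 18 min
Wed: 09:22–17:48 = 8 h 26 min; less 60 min break → 7 h 26 min
Thu: 08:49–17:32 = 8 h 43 min; less 15 min break → 8 h 28 min
Fri: 06:18–14:11 = 7 h 53 min; less 60 min break → 6 h 53 min
Sat: 09:04–14:41 = 5 h 37 min
Total: 7 h 18 min + 7 h 26 min + 8 h 28 min + 6 h 53 min + 5 h 37 min = 35 h 42 min.

35.70 hours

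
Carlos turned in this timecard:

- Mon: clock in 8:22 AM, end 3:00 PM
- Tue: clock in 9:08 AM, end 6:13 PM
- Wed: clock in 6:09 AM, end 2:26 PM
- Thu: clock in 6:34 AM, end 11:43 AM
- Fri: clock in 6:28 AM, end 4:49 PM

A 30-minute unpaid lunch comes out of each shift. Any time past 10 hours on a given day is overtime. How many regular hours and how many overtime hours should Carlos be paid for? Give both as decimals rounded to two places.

Mon: 8:22 AM–3:00 PM = 6 h 38 min; less 30 min break → 6 h 8 min
Tue: 9:08 AM–6:13 PM = 9 h 5 min; less 30 min break → 8 h 35 min
Wed: 6:09 AM–2:26 PM = 8 h 17 min; less 30 min break → 7 h 47 min
Thu: 6:34 AM–11:43 AM = 5 h 9 min; less 30 min break → 4 h 39 min
Fri: 6:28 AM–4:49 PM = 10 h 21 min; less 30 min break → 9 h 51 min
Mon reg 6 h 8 min / OT 0 h 0 min; Tue reg 8 h 35 min / OT 0 h 0 min; Wed reg 7 h 47 min / OT 0 h 0 min; Thu reg 4 h 39 min / OT 0 h 0 min; Fri reg 9 h 51 min / OT 0 h 0 min.
Totals: regular 37 h 0 min, overtime 0 h 0 min.

Regular 37.00 hours, overtime 0.00 hours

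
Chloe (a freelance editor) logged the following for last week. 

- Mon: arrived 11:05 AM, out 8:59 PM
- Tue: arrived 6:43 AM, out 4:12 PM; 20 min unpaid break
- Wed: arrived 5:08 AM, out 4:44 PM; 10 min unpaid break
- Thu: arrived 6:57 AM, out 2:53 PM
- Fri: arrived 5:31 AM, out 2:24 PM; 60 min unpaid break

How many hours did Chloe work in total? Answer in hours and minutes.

46 h 18 min

Mon: 11:05 AM–8:59 PM = 9 h 54 min
Tue: 6:43 AM–4:12 PM = 9 h 29 min; less 20 min break → 9 h 9 min
Wed: 5:08 AM–4:44 PM = 11 h 36 min; less 10 min break → 11 h 26 min
Thu: 6:57 AM–2:53 PM = 7 h 56 min
Fri: 5:31 AM–2:24 PM = 8 h 53 min; less 60 min break → 7 h 53 min
Total: 9 h 54 min + 9 h 9 min + 11 h 26 min + 7 h 56 min + 7 h 53 min = 46 h 18 min.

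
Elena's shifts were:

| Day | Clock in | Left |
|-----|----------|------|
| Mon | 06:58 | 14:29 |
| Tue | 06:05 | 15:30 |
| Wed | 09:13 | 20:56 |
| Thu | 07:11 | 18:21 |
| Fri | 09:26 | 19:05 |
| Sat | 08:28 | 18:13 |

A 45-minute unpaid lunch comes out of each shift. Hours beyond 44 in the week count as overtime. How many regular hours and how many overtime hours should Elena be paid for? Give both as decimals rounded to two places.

Regular 44.00 hours, overtime 10.72 hours

Mon: 06:58–14:29 = 7 h 31 min; less 45 min break → 6 h 46 min
Tue: 06:05–15:30 = 9 h 25 min; less 45 min break → 8 h 40 min
Wed: 09:13–20:56 = 11 h 43 min; less 45 min break → 10 h 58 min
Thu: 07:11–18:21 = 11 h 10 min; less 45 min break → 10 h 25 min
Fri: 09:26–19:05 = 9 h 39 min; less 45 min break → 8 h 54 min
Sat: 08:28–18:13 = 9 h 45 min; less 45 min break → 9 h 0 min
Total worked: 54 h 43 min = 54.72 h.
Threshold 44 h → overtime 10 h 43 min, regular 44 h 0 min.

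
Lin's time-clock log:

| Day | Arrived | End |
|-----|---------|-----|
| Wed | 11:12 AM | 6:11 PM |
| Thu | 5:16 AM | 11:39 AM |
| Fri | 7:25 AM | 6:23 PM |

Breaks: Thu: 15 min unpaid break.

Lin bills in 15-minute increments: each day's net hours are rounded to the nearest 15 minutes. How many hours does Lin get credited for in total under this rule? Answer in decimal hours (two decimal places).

24.25 hours

Wed: 11:12 AM–6:11 PM = 6 h 59 min → rounds to 7 h 0 min
Thu: 5:16 AM–11:39 AM = 6 h 23 min − 15 min = 6 h 8 min → rounds to 6 h 15 min
Fri: 7:25 AM–6:23 PM = 10 h 58 min → rounds to 11 h 0 min
Total credited: 24 h 15 min.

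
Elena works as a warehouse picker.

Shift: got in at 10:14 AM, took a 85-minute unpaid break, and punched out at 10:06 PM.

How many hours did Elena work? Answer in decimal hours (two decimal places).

Shift: 10:14 AM–10:06 PM = 11 h 52 min; less 85 min break → 10 h 27 min

10.45 hours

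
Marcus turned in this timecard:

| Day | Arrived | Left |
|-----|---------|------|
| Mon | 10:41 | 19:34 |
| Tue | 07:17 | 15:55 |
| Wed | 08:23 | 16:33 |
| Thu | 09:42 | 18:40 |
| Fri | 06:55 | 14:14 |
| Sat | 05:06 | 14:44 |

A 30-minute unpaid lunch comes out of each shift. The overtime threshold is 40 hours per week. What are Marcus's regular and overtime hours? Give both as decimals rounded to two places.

Mon: 10:41–19:34 = 8 h 53 min; less 30 min break → 8 h 23 min
Tue: 07:17–15:55 = 8 h 38 min; less 30 min break → 8 h 8 min
Wed: 08:23–16:33 = 8 h 10 min; less 30 min break → 7 h 40 min
Thu: 09:42–18:40 = 8 h 58 min; less 30 min break → 8 h 28 min
Fri: 06:55–14:14 = 7 h 19 min; less 30 min break → 6 h 49 min
Sat: 05:06–14:44 = 9 h 38 min; less 30 min break → 9 h 8 min
Total worked: 48 h 36 min = 48.60 h.
Threshold 40 h → overtime 8 h 36 min, regular 40 h 0 min.

Regular 40.00 hours, overtime 8.60 hours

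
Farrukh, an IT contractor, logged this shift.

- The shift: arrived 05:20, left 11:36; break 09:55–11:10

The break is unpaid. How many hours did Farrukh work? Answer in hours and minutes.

The shift: 05:20–11:36 = 6 h 16 min; less 75 min break → 5 h 1 min

5 h 1 min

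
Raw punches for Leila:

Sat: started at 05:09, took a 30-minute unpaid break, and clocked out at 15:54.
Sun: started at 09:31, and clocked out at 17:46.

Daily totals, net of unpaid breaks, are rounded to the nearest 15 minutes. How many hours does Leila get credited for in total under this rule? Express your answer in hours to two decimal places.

18.50 hours

Sat: 05:09–15:54 = 10 h 45 min − 30 min = 10 h 15 min → rounds to 10 h 15 min
Sun: 09:31–17:46 = 8 h 15 min → rounds to 8 h 15 min
Total credited: 18 h 30 min.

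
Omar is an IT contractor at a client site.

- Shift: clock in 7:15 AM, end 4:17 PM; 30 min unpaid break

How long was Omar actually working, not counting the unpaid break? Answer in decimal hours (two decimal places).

Shift: 7:15 AM–4:17 PM = 9 h 2 min; less 30 min break → 8 h 32 min

8.53 hours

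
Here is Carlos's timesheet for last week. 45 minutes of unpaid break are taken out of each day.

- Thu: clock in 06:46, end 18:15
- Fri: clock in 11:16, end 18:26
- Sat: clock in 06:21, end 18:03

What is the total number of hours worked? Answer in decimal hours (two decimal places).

Thu: 06:46–18:15 = 11 h 29 min; less 45 min break → 10 h 44 min
Fri: 11:16–18:26 = 7 h 10 min; less 45 min break → 6 h 25 min
Sat: 06:21–18:03 = 11 h 42 min; less 45 min break → 10 h 57 min
Total: 10 h 44 min + 6 h 25 min + 10 h 57 min = 28 h 6 min.

28.10 hours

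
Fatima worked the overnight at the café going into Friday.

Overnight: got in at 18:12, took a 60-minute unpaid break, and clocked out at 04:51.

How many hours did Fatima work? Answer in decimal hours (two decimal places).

9.65 hours

Overnight: 18:12 → midnight = 5 h 48 min; midnight → 04:51 = 4 h 51 min; span 10 h 39 min; less 60 min break → 9 h 39 min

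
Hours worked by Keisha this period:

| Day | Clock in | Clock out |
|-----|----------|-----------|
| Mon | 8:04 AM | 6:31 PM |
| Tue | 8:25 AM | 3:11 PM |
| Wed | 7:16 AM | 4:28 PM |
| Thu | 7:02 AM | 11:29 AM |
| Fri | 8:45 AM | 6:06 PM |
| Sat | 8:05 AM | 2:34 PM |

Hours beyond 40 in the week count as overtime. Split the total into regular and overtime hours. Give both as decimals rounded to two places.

Regular 40.00 hours, overtime 6.70 hours

Mon: 8:04 AM–6:31 PM = 10 h 27 min
Tue: 8:25 AM–3:11 PM = 6 h 46 min
Wed: 7:16 AM–4:28 PM = 9 h 12 min
Thu: 7:02 AM–11:29 AM = 4 h 27 min
Fri: 8:45 AM–6:06 PM = 9 h 21 min
Sat: 8:05 AM–2:34 PM = 6 h 29 min
Total worked: 46 h 42 min = 46.70 h.
Threshold 40 h → overtime 6 h 42 min, regular 40 h 0 min.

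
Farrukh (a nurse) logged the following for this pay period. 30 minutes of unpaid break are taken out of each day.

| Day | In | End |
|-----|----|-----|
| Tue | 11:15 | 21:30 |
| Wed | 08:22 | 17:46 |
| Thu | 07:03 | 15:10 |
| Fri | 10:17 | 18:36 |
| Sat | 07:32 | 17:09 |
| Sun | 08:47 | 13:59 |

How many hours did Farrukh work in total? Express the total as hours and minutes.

47 h 54 min

Tue: 11:15–21:30 = 10 h 15 min; less 30 min break → 9 h 45 min
Wed: 08:22–17:46 = 9 h 24 min; less 30 min break → 8 h 54 min
Thu: 07:03–15:10 = 8 h 7 min; less 30 min break → 7 h 37 min
Fri: 10:17–18:36 = 8 h 19 min; less 30 min break → 7 h 49 min
Sat: 07:32–17:09 = 9 h 37 min; less 30 min break → 9 h 7 min
Sun: 08:47–13:59 = 5 h 12 min; less 30 min break → 4 h 42 min
Total: 9 h 45 min + 8 h 54 min + 7 h 37 min + 7 h 49 min + 9 h 7 min + 4 h 42 min = 47 h 54 min.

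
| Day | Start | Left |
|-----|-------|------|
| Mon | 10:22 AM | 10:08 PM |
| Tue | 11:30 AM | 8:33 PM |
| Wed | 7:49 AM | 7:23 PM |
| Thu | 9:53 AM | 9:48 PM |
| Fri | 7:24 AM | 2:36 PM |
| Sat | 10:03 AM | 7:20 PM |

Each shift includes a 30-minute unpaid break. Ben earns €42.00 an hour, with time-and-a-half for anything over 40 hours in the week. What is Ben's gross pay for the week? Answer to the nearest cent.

€2800.35

Mon: 10:22 AM–10:08 PM = 11 h 46 min; less 30 min break → 11 h 16 min
Tue: 11:30 AM–8:33 PM = 9 h 3 min; less 30 min break → 8 h 33 min
Wed: 7:49 AM–7:23 PM = 11 h 34 min; less 30 min break → 11 h 4 min
Thu: 9:53 AM–9:48 PM = 11 h 55 min; less 30 min break → 11 h 25 min
Fri: 7:24 AM–2:36 PM = 7 h 12 min; less 30 min break → 6 h 42 min
Sat: 10:03 AM–7:20 PM = 9 h 17 min; less 30 min break → 8 h 47 min
Total worked: 57 h 47 min = 3467 min.
Regular 40 h 0 min = 2400 min at €42.00/h; overtime 17 h 47 min = 1067 min at €63.00/h.
Pay = (2400 × €42.00 + 1067 × €63.00) ÷ 60 = €2800.35.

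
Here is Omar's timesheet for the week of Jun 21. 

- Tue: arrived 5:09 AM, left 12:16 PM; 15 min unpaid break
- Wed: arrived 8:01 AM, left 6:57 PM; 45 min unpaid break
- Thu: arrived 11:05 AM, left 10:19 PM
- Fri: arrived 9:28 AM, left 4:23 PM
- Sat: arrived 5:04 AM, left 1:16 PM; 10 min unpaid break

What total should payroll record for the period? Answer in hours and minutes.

Tue: 5:09 AM–12:16 PM = 7 h 7 min; less 15 min break → 6 h 52 min
Wed: 8:01 AM–6:57 PM = 10 h 56 min; less 45 min break → 10 h 11 min
Thu: 11:05 AM–10:19 PM = 11 h 14 min
Fri: 9:28 AM–4:23 PM = 6 h 55 min
Sat: 5:04 AM–1:16 PM = 8 h 12 min; less 10 min break → 8 h 2 min
Total: 6 h 52 min + 10 h 11 min + 11 h 14 min + 6 h 55 min + 8 h 2 min = 43 h 14 min.

43 h 14 min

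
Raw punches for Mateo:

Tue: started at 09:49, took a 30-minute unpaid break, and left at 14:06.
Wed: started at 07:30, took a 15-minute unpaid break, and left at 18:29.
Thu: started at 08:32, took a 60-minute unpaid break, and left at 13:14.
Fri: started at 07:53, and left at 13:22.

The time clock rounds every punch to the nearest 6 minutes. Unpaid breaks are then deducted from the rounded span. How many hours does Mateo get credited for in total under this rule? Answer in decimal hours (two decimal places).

23.75 hours

Tue: in 09:49→09:48, out 14:06→14:06; 4 h 18 min − 30 min = 3 h 48 min
Wed: in 07:30→07:30, out 18:29→18:30; 11 h 0 min − 15 min = 10 h 45 min
Thu: in 08:32→08:30, out 13:14→13:12; 4 h 42 min − 60 min = 3 h 42 min
Fri: in 07:53→07:54, out 13:22→13:24; 5 h 30 min
Total credited: 23 h 45 min.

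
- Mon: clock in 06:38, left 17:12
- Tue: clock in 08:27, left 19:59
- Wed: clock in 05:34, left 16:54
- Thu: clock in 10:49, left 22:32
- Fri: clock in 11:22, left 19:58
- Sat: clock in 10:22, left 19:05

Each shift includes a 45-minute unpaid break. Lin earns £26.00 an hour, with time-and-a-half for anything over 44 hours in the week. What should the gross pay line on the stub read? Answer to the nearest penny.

£1688.70

Mon: 06:38–17:12 = 10 h 34 min; less 45 min break → 9 h 49 min
Tue: 08:27–19:59 = 11 h 32 min; less 45 min break → 10 h 47 min
Wed: 05:34–16:54 = 11 h 20 min; less 45 min break → 10 h 35 min
Thu: 10:49–22:32 = 11 h 43 min; less 45 min break → 10 h 58 min
Fri: 11:22–19:58 = 8 h 36 min; less 45 min break → 7 h 51 min
Sat: 10:22–19:05 = 8 h 43 min; less 45 min break → 7 h 58 min
Total worked: 57 h 58 min = 3478 min.
Regular 44 h 0 min = 2640 min at £26.00/h; overtime 13 h 58 min = 838 min at £39.00/h.
Pay = (2640 × £26.00 + 838 × £39.00) ÷ 60 = £1688.70.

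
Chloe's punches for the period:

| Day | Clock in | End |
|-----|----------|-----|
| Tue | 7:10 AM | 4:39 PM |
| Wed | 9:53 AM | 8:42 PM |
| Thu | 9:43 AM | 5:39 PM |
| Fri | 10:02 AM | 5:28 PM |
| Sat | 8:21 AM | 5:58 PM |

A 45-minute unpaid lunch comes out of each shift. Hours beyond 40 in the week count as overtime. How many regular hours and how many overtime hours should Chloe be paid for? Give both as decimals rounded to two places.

Regular 40.00 hours, overtime 1.53 hours

Tue: 7:10 AM–4:39 PM = 9 h 29 min; less 45 min break → 8 h 44 min
Wed: 9:53 AM–8:42 PM = 10 h 49 min; less 45 min break → 10 h 4 min
Thu: 9:43 AM–5:39 PM = 7 h 56 min; less 45 min break → 7 h 11 min
Fri: 10:02 AM–5:28 PM = 7 h 26 min; less 45 min break → 6 h 41 min
Sat: 8:21 AM–5:58 PM = 9 h 37 min; less 45 min break → 8 h 52 min
Total worked: 41 h 32 min = 41.53 h.
Threshold 40 h → overtime 1 h 32 min, regular 40 h 0 min.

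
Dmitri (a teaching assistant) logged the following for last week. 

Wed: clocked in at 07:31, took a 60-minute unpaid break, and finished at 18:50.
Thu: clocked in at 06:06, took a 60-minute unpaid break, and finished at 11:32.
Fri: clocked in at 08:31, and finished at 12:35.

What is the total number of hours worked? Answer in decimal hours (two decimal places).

18.82 hours

Wed: 07:31–18:50 = 11 h 19 min; less 60 min break → 10 h 19 min
Thu: 06:06–11:32 = 5 h 26 min; less 60 min break → 4 h 26 min
Fri: 08:31–12:35 = 4 h 4 min
Total: 10 h 19 min + 4 h 26 min + 4 h 4 min = 18 h 49 min.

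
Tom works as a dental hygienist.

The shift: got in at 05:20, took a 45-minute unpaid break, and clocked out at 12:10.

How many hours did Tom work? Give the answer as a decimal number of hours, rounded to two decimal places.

6.08 hours

The shift: 05:20–12:10 = 6 h 50 min; less 45 min break → 6 h 5 min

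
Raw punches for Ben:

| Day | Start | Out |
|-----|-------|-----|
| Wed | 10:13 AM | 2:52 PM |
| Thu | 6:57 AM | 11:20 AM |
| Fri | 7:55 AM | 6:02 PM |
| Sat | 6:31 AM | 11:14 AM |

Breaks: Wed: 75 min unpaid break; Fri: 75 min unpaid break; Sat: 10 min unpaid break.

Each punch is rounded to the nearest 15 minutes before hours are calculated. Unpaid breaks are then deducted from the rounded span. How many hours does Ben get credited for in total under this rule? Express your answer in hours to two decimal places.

20.83 hours

Wed: in 10:13 AM→10:15 AM, out 2:52 PM→2:45 PM; 4 h 30 min − 75 min = 3 h 15 min
Thu: in 6:57 AM→7:00 AM, out 11:20 AM→11:15 AM; 4 h 15 min
Fri: in 7:55 AM→8:00 AM, out 6:02 PM→6:00 PM; 10 h 0 min − 75 min = 8 h 45 min
Sat: in 6:31 AM→6:30 AM, out 11:14 AM→11:15 AM; 4 h 45 min − 10 min = 4 h 35 min
Total credited: 20 h 50 min.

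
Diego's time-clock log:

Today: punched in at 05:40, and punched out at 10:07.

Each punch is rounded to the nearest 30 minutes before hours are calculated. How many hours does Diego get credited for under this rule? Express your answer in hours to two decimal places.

4.50 hours

Today: in 05:40→05:30, out 10:07→10:00; 4 h 30 min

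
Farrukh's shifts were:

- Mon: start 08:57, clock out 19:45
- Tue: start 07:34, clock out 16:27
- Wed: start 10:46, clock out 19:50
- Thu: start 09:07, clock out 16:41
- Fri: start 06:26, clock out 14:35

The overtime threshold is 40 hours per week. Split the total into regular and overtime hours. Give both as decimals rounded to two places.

Mon: 08:57–19:45 = 10 h 48 min
Tue: 07:34–16:27 = 8 h 53 min
Wed: 10:46–19:50 = 9 h 4 min
Thu: 09:07–16:41 = 7 h 34 min
Fri: 06:26–14:35 = 8 h 9 min
Total worked: 44 h 28 min = 44.47 h.
Threshold 40 h → overtime 4 h 28 min, regular 40 h 0 min.

Regular 40.00 hours, overtime 4.47 hours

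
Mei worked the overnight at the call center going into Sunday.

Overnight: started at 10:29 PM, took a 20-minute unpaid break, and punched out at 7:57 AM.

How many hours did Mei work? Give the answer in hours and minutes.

Overnight: 10:29 PM → midnight = 1 h 31 min; midnight → 7:57 AM = 7 h 57 min; span 9 h 28 min; less 20 min break → 9 h 8 min

9 h 8 min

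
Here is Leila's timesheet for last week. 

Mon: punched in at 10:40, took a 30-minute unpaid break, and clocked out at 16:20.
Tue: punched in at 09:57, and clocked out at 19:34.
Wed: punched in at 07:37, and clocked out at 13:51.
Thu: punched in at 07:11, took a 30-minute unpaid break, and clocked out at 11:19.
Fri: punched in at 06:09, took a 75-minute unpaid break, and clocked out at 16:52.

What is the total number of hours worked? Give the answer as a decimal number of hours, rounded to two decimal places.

Mon: 10:40–16:20 = 5 h 40 min; less 30 min break → 5 h 10 min
Tue: 09:57–19:34 = 9 h 37 min
Wed: 07:37–13:51 = 6 h 14 min
Thu: 07:11–11:19 = 4 h 8 min; less 30 min break → 3 h 38 min
Fri: 06:09–16:52 = 10 h 43 min; less 75 min break → 9 h 28 min
Total: 5 h 10 min + 9 h 37 min + 6 h 14 min + 3 h 38 min + 9 h 28 min = 34 h 7 min.

34.12 hours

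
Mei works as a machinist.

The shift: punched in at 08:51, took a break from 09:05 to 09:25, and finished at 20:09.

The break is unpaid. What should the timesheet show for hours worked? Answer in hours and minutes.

The shift: 08:51–20:09 = 11 h 18 min; less 20 min break → 10 h 58 min

10 h 58 min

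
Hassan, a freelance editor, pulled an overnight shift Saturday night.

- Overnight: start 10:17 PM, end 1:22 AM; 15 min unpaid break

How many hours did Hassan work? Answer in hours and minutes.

2 h 50 min

Overnight: 10:17 PM → midnight = 1 h 43 min; midnight → 1:22 AM = 1 h 22 min; span 3 h 5 min; less 15 min break → 2 h 50 min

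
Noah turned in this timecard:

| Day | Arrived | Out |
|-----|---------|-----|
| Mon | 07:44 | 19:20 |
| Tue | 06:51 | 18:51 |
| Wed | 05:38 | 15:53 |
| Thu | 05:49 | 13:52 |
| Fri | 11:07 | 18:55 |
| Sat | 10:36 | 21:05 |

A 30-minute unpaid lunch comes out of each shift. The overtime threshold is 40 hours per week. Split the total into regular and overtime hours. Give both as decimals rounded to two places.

Mon: 07:44–19:20 = 11 h 36 min; less 30 min break → 11 h 6 min
Tue: 06:51–18:51 = 12 h 0 min; less 30 min break → 11 h 30 min
Wed: 05:38–15:53 = 10 h 15 min; less 30 min break → 9 h 45 min
Thu: 05:49–13:52 = 8 h 3 min; less 30 min break → 7 h 33 min
Fri: 11:07–18:55 = 7 h 48 min; less 30 min break → 7 h 18 min
Sat: 10:36–21:05 = 10 h 29 min; less 30 min break → 9 h 59 min
Total worked: 57 h 11 min = 57.18 h.
Threshold 40 h → overtime 17 h 11 min, regular 40 h 0 min.

Regular 40.00 hours, overtime 17.18 hours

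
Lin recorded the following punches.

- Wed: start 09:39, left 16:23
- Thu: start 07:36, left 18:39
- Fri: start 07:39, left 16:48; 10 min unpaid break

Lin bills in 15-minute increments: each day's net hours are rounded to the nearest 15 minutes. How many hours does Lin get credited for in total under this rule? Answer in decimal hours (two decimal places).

Wed: 09:39–16:23 = 6 h 44 min → rounds to 6 h 45 min
Thu: 07:36–18:39 = 11 h 3 min → rounds to 11 h 0 min
Fri: 07:39–16:48 = 9 h 9 min − 10 min = 8 h 59 min → rounds to 9 h 0 min
Total credited: 26 h 45 min.

26.75 hours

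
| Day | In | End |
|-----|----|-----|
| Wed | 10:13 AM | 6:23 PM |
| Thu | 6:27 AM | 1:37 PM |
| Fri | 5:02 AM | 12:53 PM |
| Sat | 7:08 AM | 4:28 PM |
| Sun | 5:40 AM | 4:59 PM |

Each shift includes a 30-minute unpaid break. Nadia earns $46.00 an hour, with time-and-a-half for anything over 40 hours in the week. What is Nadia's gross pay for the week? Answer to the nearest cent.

$1932.00

Wed: 10:13 AM–6:23 PM = 8 h 10 min; less 30 min break → 7 h 40 min
Thu: 6:27 AM–1:37 PM = 7 h 10 min; less 30 min break → 6 h 40 min
Fri: 5:02 AM–12:53 PM = 7 h 51 min; less 30 min break → 7 h 21 min
Sat: 7:08 AM–4:28 PM = 9 h 20 min; less 30 min break → 8 h 50 min
Sun: 5:40 AM–4:59 PM = 11 h 19 min; less 30 min break → 10 h 49 min
Total worked: 41 h 20 min = 2480 min.
Regular 40 h 0 min = 2400 min at $46.00/h; overtime 1 h 20 min = 80 min at $69.00/h.
Pay = (2400 × $46.00 + 80 × $69.00) ÷ 60 = $1932.00.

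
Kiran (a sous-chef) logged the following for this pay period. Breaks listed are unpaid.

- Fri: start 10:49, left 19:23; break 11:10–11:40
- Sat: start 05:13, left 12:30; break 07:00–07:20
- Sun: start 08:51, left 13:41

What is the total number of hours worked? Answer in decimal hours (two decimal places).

Fri: 10:49–19:23 = 8 h 34 min; less 30 min break → 8 h 4 min
Sat: 05:13–12:30 = 7 h 17 min; less 20 min break → 6 h 57 min
Sun: 08:51–13:41 = 4 h 50 min
Total: 8 h 4 min + 6 h 57 min + 4 h 50 min = 19 h 51 min.

19.85 hours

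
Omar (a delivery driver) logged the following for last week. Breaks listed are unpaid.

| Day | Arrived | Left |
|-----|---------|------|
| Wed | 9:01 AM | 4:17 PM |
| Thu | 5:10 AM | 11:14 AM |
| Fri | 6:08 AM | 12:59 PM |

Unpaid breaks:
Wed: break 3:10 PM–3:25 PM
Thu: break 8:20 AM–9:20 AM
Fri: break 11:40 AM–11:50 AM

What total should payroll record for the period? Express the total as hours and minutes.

18 h 46 min

Wed: 9:01 AM–4:17 PM = 7 h 16 min; less 15 min break → 7 h 1 min
Thu: 5:10 AM–11:14 AM = 6 h 4 min; less 60 min break → 5 h 4 min
Fri: 6:08 AM–12:59 PM = 6 h 51 min; less 10 min break → 6 h 41 min
Total: 7 h 1 min + 5 h 4 min + 6 h 41 min = 18 h 46 min.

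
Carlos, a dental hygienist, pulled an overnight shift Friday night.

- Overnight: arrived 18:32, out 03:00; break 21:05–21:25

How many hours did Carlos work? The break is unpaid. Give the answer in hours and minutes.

8 h 8 min

Overnight: 18:32 → midnight = 5 h 28 min; midnight → 03:00 = 3 h 0 min; span 8 h 28 min; less 20 min break → 8 h 8 min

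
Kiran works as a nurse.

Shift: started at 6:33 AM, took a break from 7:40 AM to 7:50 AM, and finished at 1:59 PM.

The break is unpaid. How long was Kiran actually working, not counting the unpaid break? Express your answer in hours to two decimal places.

Shift: 6:33 AM–1:59 PM = 7 h 26 min; less 10 min break → 7 h 16 min

7.27 hours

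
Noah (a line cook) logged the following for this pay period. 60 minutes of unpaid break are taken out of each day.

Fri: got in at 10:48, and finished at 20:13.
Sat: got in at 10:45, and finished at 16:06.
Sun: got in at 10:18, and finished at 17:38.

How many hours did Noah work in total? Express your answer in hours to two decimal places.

19.10 hours

Fri: 10:48–20:13 = 9 h 25 min; less 60 min break → 8 h 25 min
Sat: 10:45–16:06 = 5 h 21 min; less 60 min break → 4 h 21 min
Sun: 10:18–17:38 = 7 h 20 min; less 60 min break → 6 h 20 min
Total: 8 h 25 min + 4 h 21 min + 6 h 20 min = 19 h 6 min.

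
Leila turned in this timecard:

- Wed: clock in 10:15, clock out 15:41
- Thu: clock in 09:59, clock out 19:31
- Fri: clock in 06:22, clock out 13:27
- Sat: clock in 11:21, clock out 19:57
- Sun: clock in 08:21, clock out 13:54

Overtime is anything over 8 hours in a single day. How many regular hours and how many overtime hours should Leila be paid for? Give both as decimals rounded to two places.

Regular 34.07 hours, overtime 2.13 hours

Wed: 10:15–15:41 = 5 h 26 min
Thu: 09:59–19:31 = 9 h 32 min
Fri: 06:22–13:27 = 7 h 5 min
Sat: 11:21–19:57 = 8 h 36 min
Sun: 08:21–13:54 = 5 h 33 min
Wed reg 5 h 26 min / OT 0 h 0 min; Thu reg 8 h 0 min / OT 1 h 32 min; Fri reg 7 h 5 min / OT 0 h 0 min; Sat reg 8 h 0 min / OT 0 h 36 min; Sun reg 5 h 33 min / OT 0 h 0 min.
Totals: regular 34 h 4 min, overtime 2 h 8 min.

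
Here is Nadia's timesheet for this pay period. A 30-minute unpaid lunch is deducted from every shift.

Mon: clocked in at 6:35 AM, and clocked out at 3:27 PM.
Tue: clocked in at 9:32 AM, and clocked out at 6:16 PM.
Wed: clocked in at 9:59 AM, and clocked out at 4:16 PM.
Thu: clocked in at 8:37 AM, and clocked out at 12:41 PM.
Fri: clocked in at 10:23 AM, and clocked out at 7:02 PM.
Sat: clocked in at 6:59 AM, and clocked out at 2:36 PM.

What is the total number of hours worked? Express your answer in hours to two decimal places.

Mon: 6:35 AM–3:27 PM = 8 h 52 min; less 30 min break → 8 h 22 min
Tue: 9:32 AM–6:16 PM = 8 h 44 min; less 30 min break → 8 h 14 min
Wed: 9:59 AM–4:16 PM = 6 h 17 min; less 30 min break → 5 h 47 min
Thu: 8:37 AM–12:41 PM = 4 h 4 min; less 30 min break → 3 h 34 min
Fri: 10:23 AM–7:02 PM = 8 h 39 min; less 30 min break → 8 h 9 min
Sat: 6:59 AM–2:36 PM = 7 h 37 min; less 30 min break → 7 h 7 min
Total: 8 h 22 min + 8 h 14 min + 5 h 47 min + 3 h 34 min + 8 h 9 min + 7 h 7 min = 41 h 13 min.

41.22 hours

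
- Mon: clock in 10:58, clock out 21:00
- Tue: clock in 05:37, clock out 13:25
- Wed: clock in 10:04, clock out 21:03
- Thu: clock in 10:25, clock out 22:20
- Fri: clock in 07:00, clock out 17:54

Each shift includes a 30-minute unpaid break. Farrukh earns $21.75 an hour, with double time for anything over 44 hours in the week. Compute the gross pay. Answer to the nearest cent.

$1180.30

Mon: 10:58–21:00 = 10 h 2 min; less 30 min break → 9 h 32 min
Tue: 05:37–13:25 = 7 h 48 min; less 30 min break → 7 h 18 min
Wed: 10:04–21:03 = 10 h 59 min; less 30 min break → 10 h 29 min
Thu: 10:25–22:20 = 11 h 55 min; less 30 min break → 11 h 25 min
Fri: 07:00–17:54 = 10 h 54 min; less 30 min break → 10 h 24 min
Total worked: 49 h 8 min = 2948 min.
Regular 44 h 0 min = 2640 min at $21.75/h; overtime 5 h 8 min = 308 min at $43.50/h.
Pay = (2640 × $21.75 + 308 × $43.50) ÷ 60 = $1180.30.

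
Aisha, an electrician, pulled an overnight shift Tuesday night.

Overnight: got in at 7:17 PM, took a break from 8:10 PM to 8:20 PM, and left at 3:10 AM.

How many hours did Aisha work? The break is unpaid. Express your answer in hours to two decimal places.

7.72 hours

Overnight: 7:17 PM → midnight = 4 h 43 min; midnight → 3:10 AM = 3 h 10 min; span 7 h 53 min; less 10 min break → 7 h 43 min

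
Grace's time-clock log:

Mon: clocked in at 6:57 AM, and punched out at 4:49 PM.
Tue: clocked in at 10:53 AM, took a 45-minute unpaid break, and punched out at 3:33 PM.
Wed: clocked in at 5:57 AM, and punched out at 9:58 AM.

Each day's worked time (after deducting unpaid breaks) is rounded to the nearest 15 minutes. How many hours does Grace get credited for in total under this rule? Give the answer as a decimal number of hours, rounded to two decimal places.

17.75 hours

Mon: 6:57 AM–4:49 PM = 9 h 52 min → rounds to 9 h 45 min
Tue: 10:53 AM–3:33 PM = 4 h 40 min − 45 min = 3 h 55 min → rounds to 4 h 0 min
Wed: 5:57 AM–9:58 AM = 4 h 1 min → rounds to 4 h 0 min
Total credited: 17 h 45 min.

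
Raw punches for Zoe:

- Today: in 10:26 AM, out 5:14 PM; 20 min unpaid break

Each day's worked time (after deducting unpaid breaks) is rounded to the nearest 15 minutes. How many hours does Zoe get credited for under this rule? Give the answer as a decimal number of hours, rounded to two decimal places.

6.50 hours

Today: 10:26 AM–5:14 PM = 6 h 48 min − 20 min = 6 h 28 min → rounds to 6 h 30 min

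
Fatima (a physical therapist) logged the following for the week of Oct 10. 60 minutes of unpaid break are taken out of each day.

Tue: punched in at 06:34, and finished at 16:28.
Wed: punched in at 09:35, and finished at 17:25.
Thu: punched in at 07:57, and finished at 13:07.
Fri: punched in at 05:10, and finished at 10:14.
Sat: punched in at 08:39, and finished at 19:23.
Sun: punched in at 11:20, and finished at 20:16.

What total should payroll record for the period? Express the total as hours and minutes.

41 h 38 min

Tue: 06:34–16:28 = 9 h 54 min; less 60 min break → 8 h 54 min
Wed: 09:35–17:25 = 7 h 50 min; less 60 min break → 6 h 50 min
Thu: 07:57–13:07 = 5 h 10 min; less 60 min break → 4 h 10 min
Fri: 05:10–10:14 = 5 h 4 min; less 60 min break → 4 h 4 min
Sat: 08:39–19:23 = 10 h 44 min; less 60 min break → 9 h 44 min
Sun: 11:20–20:16 = 8 h 56 min; less 60 min break → 7 h 56 min
Total: 8 h 54 min + 6 h 50 min + 4 h 10 min + 4 h 4 min + 9 h 44 min + 7 h 56 min = 41 h 38 min.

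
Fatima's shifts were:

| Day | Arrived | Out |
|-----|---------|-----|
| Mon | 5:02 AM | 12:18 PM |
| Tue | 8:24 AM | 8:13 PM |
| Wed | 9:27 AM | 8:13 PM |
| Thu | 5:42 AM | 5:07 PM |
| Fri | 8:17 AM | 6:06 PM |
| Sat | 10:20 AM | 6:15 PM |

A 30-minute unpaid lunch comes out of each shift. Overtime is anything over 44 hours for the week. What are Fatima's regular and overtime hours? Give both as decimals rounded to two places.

Regular 44.00 hours, overtime 12.00 hours

Mon: 5:02 AM–12:18 PM = 7 h 16 min; less 30 min break → 6 h 46 min
Tue: 8:24 AM–8:13 PM = 11 h 49 min; less 30 min break → 11 h 19 min
Wed: 9:27 AM–8:13 PM = 10 h 46 min; less 30 min break → 10 h 16 min
Thu: 5:42 AM–5:07 PM = 11 h 25 min; less 30 min break → 10 h 55 min
Fri: 8:17 AM–6:06 PM = 9 h 49 min; less 30 min break → 9 h 19 min
Sat: 10:20 AM–6:15 PM = 7 h 55 min; less 30 min break → 7 h 25 min
Total worked: 56 h 0 min = 56.00 h.
Threshold 44 h → overtime 12 h 0 min, regular 44 h 0 min.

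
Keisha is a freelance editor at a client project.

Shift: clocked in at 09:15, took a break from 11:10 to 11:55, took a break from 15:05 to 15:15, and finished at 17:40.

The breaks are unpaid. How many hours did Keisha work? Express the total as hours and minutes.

Shift: 09:15–17:40 = 8 h 25 min; less 55 min break → 7 h 30 min

7 h 30 min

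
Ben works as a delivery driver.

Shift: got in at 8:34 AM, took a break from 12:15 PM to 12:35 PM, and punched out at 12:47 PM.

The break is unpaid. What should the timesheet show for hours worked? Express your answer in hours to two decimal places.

Shift: 8:34 AM–12:47 PM = 4 h 13 min; less 20 min break → 3 h 53 min

3.88 hours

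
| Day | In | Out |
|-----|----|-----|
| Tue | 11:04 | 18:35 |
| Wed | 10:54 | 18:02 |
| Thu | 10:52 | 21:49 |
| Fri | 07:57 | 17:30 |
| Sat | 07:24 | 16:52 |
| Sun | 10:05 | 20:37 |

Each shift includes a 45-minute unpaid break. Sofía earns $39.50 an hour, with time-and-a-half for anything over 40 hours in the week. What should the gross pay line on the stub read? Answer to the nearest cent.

$2211.01

Tue: 11:04–18:35 = 7 h 31 min; less 45 min break → 6 h 46 min
Wed: 10:54–18:02 = 7 h 8 min; less 45 min break → 6 h 23 min
Thu: 10:52–21:49 = 10 h 57 min; less 45 min break → 10 h 12 min
Fri: 07:57–17:30 = 9 h 33 min; less 45 min break → 8 h 48 min
Sat: 07:24–16:52 = 9 h 28 min; less 45 min break → 8 h 43 min
Sun: 10:05–20:37 = 10 h 32 min; less 45 min break → 9 h 47 min
Total worked: 50 h 39 min = 3039 min.
Regular 40 h 0 min = 2400 min at $39.50/h; overtime 10 h 39 min = 639 min at $59.25/h.
Pay = (2400 × $39.50 + 639 × $59.25) ÷ 60 = $2211.01.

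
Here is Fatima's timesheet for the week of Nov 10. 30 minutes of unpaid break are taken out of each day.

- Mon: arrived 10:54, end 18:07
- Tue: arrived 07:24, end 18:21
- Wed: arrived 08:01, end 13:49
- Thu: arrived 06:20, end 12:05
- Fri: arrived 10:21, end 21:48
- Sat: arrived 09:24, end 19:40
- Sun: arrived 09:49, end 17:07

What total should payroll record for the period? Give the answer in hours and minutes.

55 h 14 min

Mon: 10:54–18:07 = 7 h 13 min; less 30 min break → 6 h 43 min
Tue: 07:24–18:21 = 10 h 57 min; less 30 min break → 10 h 27 min
Wed: 08:01–13:49 = 5 h 48 min; less 30 min break → 5 h 18 min
Thu: 06:20–12:05 = 5 h 45 min; less 30 min break → 5 h 15 min
Fri: 10:21–21:48 = 11 h 27 min; less 30 min break → 10 h 57 min
Sat: 09:24–19:40 = 10 h 16 min; less 30 min break → 9 h 46 min
Sun: 09:49–17:07 = 7 h 18 min; less 30 min break → 6 h 48 min
Total: 6 h 43 min + 10 h 27 min + 5 h 18 min + 5 h 15 min + 10 h 57 min + 9 h 46 min + 6 h 48 min = 55 h 14 min.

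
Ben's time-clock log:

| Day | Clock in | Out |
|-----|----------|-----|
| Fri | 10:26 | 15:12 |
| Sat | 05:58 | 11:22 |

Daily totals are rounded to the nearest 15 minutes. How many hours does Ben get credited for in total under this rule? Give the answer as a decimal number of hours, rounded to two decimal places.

Fri: 10:26–15:12 = 4 h 46 min → rounds to 4 h 45 min
Sat: 05:58–11:22 = 5 h 24 min → rounds to 5 h 30 min
Total credited: 10 h 15 min.

10.25 hours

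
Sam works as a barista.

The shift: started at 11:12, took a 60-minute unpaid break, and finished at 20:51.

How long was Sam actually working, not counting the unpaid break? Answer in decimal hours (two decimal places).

8.65 hours

The shift: 11:12–20:51 = 9 h 39 min; less 60 min break → 8 h 39 min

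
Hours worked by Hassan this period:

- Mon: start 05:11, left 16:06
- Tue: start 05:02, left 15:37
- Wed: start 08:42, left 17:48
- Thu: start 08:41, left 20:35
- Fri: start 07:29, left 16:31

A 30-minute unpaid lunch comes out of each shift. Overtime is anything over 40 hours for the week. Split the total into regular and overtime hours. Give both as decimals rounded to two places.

Regular 40.00 hours, overtime 9.03 hours

Mon: 05:11–16:06 = 10 h 55 min; less 30 min break → 10 h 25 min
Tue: 05:02–15:37 = 10 h 35 min; less 30 min break → 10 h 5 min
Wed: 08:42–17:48 = 9 h 6 min; less 30 min break → 8 h 36 min
Thu: 08:41–20:35 = 11 h 54 min; less 30 min break → 11 h 24 min
Fri: 07:29–16:31 = 9 h 2 min; less 30 min break → 8 h 32 min
Total worked: 49 h 2 min = 49.03 h.
Threshold 40 h → overtime 9 h 2 min, regular 40 h 0 min.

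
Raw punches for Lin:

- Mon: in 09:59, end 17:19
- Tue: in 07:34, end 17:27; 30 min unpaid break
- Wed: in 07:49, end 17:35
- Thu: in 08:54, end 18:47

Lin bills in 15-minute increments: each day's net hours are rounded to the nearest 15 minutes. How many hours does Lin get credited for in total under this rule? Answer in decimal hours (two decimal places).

Mon: 09:59–17:19 = 7 h 20 min → rounds to 7 h 15 min
Tue: 07:34–17:27 = 9 h 53 min − 30 min = 9 h 23 min → rounds to 9 h 30 min
Wed: 07:49–17:35 = 9 h 46 min → rounds to 9 h 45 min
Thu: 08:54–18:47 = 9 h 53 min → rounds to 10 h 0 min
Total credited: 36 h 30 min.

36.50 hours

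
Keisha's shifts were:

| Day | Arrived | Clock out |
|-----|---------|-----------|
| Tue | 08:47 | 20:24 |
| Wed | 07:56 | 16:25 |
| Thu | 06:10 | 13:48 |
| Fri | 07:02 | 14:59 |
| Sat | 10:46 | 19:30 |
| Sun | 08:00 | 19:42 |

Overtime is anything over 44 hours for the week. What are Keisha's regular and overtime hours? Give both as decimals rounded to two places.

Regular 44.00 hours, overtime 12.12 hours

Tue: 08:47–20:24 = 11 h 37 min
Wed: 07:56–16:25 = 8 h 29 min
Thu: 06:10–13:48 = 7 h 38 min
Fri: 07:02–14:59 = 7 h 57 min
Sat: 10:46–19:30 = 8 h 44 min
Sun: 08:00–19:42 = 11 h 42 min
Total worked: 56 h 7 min = 56.12 h.
Threshold 44 h → overtime 12 h 7 min, regular 44 h 0 min.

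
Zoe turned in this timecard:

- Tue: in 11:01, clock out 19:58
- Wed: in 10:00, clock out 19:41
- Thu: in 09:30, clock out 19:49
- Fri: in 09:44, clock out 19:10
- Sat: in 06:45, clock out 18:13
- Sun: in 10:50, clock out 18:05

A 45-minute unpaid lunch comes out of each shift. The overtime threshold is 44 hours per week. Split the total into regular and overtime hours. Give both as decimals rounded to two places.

Tue: 11:01–19:58 = 8 h 57 min; less 45 min break → 8 h 12 min
Wed: 10:00–19:41 = 9 h 41 min; less 45 min break → 8 h 56 min
Thu: 09:30–19:49 = 10 h 19 min; less 45 min break → 9 h 34 min
Fri: 09:44–19:10 = 9 h 26 min; less 45 min break → 8 h 41 min
Sat: 06:45–18:13 = 11 h 28 min; less 45 min break → 10 h 43 min
Sun: 10:50–18:05 = 7 h 15 min; less 45 min break → 6 h 30 min
Total worked: 52 h 36 min = 52.60 h.
Threshold 44 h → overtime 8 h 36 min, regular 44 h 0 min.

Regular 44.00 hours, overtime 8.60 hours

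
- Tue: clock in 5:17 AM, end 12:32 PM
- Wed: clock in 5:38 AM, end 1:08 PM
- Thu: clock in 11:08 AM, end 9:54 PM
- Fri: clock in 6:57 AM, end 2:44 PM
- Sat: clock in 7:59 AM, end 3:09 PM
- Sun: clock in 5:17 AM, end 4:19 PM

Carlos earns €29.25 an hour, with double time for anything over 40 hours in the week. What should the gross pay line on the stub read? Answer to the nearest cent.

€1842.75

Tue: 5:17 AM–12:32 PM = 7 h 15 min
Wed: 5:38 AM–1:08 PM = 7 h 30 min
Thu: 11:08 AM–9:54 PM = 10 h 46 min
Fri: 6:57 AM–2:44 PM = 7 h 47 min
Sat: 7:59 AM–3:09 PM = 7 h 10 min
Sun: 5:17 AM–4:19 PM = 11 h 2 min
Total worked: 51 h 30 min = 3090 min.
Regular 40 h 0 min = 2400 min at €29.25/h; overtime 11 h 30 min = 690 min at €58.50/h.
Pay = (2400 × €29.25 + 690 × €58.50) ÷ 60 = €1842.75.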